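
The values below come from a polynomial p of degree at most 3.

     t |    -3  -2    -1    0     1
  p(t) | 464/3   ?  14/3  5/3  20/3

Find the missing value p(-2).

137/3

The 4 known points determine the degree-3 polynomial uniquely.
Write p(t) = at^3 + bt^2 + ct + d. Substituting each data point gives a linear system:
  -27a + 9b - 3c + d = 464/3
  -a + b - c + d = 14/3
  d = 5/3
  a + b + c + d = 20/3
Solving the system yields a = -5, b = 4, c = 6, d = 5/3.
So p(t) = -5t^3 + 4t^2 + 6t + 5/3.
Then p(-2) = 137/3.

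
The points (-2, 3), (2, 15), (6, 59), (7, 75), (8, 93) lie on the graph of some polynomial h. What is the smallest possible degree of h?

Divided differences on the nodes -2, 2, 6, 7, 8:
  order 0: 3  15  59  75  93
  order 1: 3  11  16  18
  order 2: 1  1  1
  order 3: 0  0
  order 4: 0
The order-2 divided differences are all 1 (nonzero) and every higher order vanishes, so the data lies on a polynomial of degree exactly 2.

2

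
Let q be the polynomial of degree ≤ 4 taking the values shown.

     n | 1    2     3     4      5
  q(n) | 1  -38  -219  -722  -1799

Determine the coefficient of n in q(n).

-6

Write q(n) = an^4 + bn^3 + cn^2 + dn + e. Substituting each data point gives a linear system:
  a + b + c + d + e = 1
  16a + 8b + 4c + 2d + e = -38
  81a + 27b + 9c + 3d + e = -219
  256a + 64b + 16c + 4d + e = -722
  625a + 125b + 25c + 5d + e = -1799
Solving the system yields a = -3, b = 0, c = 4, d = -6, e = 6.
So q(n) = -3n^4 + 4n^2 - 6n + 6.
The coefficient of n is -6.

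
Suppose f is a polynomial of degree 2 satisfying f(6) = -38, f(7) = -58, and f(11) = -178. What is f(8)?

-82

Write f(u) = au^2 + bu + c. Substituting each data point gives a linear system:
  36a + 6b + c = -38
  49a + 7b + c = -58
  121a + 11b + c = -178
Solving the system yields a = -2, b = 6, c = -2.
So f(u) = -2u^2 + 6u - 2.
Then f(8) = -82.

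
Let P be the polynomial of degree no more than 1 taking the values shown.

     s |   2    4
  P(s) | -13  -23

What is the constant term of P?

Write P(s) = as + b. Substituting each data point gives a linear system:
  2a + b = -13
  4a + b = -23
Solving the system yields a = -5, b = -3.
So P(s) = -5s - 3.
The constant term is -3.

-3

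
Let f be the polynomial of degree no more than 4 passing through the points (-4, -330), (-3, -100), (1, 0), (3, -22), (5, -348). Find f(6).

Using the Lagrange interpolation formula with nodes -4, -3, 1, 3, 5:
  L_0(s) = (s + 3)(s - 1)(s - 3)(s - 5) / 315
  L_1(s) = (s + 4)(s - 1)(s - 3)(s - 5) / -192
  L_2(s) = (s + 4)(s + 3)(s - 3)(s - 5) / 160
  L_3(s) = (s + 4)(s + 3)(s - 1)(s - 5) / -168
  L_4(s) = (s + 4)(s + 3)(s - 1)(s - 3) / 576
Then f(s) = -330·L_0(s) - 100·L_1(s) + 0·L_2(s) - 22·L_3(s) - 348·L_4(s).
Expanding and collecting terms gives f(s) = -s⁴ + 2s³ + 2s² - 5s + 2.
Evaluating at s = 6: f(6) = -820.

-820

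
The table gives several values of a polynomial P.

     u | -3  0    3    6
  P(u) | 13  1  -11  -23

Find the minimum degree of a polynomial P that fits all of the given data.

1

Forward differences of the values at u = -3, 0, 3, 6:
  P  : 13  1  -11  -23
  Δ  : -12  -12  -12
  Δ^2: 0  0
  Δ^3: 0
The first differences are constant (-12) and nonzero, while all higher differences vanish, so the minimal degree is 1.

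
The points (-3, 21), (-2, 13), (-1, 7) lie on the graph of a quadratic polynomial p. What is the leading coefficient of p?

Write p(n) = an^2 + bn + c. Substituting each data point gives a linear system:
  9a - 3b + c = 21
  4a - 2b + c = 13
  a - b + c = 7
Solving the system yields a = 1, b = -3, c = 3.
So p(n) = n² - 3n + 3.
The leading coefficient is 1.

1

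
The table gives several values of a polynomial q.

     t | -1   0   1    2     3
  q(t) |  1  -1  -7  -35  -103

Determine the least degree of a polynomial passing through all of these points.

3

Forward differences of the values at t = -1, 0, 1, 2, 3:
  q  : 1  -1  -7  -35  -103
  Δ  : -2  -6  -28  -68
  Δ^2: -4  -22  -40
  Δ^3: -18  -18
  Δ^4: 0
The third differences are constant (-18) and nonzero, while all higher differences vanish, so the minimal degree is 3.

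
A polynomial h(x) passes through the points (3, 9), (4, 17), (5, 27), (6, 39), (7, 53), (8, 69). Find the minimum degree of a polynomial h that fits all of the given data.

Forward differences of the values at x = 3, 4, 5, 6, 7, 8:
  h  : 9  17  27  39  53  69
  Δ  : 8  10  12  14  16
  Δ^2: 2  2  2  2
  Δ^3: 0  0  0
  Δ^4: 0  0
  Δ^5: 0
The second differences are constant (2) and nonzero, while all higher differences vanish, so the minimal degree is 2.

2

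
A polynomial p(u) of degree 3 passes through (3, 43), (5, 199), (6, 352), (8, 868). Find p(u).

Using the Lagrange interpolation formula with nodes 3, 5, 6, 8:
  L_0(u) = (u - 5)(u - 6)(u - 8) / -30
  L_1(u) = (u - 3)(u - 6)(u - 8) / 6
  L_2(u) = (u - 3)(u - 5)(u - 8) / -6
  L_3(u) = (u - 3)(u - 5)(u - 6) / 30
Then p(u) = 43·L_0(u) + 199·L_1(u) + 352·L_2(u) + 868·L_3(u).
Expanding and collecting terms gives p(u) = 2u³ - 3u² + 4u + 4.
Check: p(3) = 43. ✓

p(u) = 2u^3 - 3u^2 + 4u + 4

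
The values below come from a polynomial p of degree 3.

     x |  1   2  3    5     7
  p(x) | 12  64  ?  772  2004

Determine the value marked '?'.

The 4 known points determine the degree-3 polynomial uniquely.
Write p(x) = ax^3 + bx^2 + cx + d. Substituting each data point gives a linear system:
  a + b + c + d = 12
  8a + 4b + 2c + d = 64
  125a + 25b + 5c + d = 772
  343a + 49b + 7c + d = 2004
Solving the system yields a = 5, b = 6, c = -1, d = 2.
So p(x) = 5x³ + 6x² - x + 2.
Then p(3) = 188.

188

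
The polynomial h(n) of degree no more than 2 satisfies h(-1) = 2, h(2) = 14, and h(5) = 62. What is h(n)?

Write h(n) = an^2 + bn + c. Substituting each data point gives a linear system:
  a - b + c = 2
  4a + 2b + c = 14
  25a + 5b + c = 62
Solving the system yields a = 2, b = 2, c = 2.
So h(n) = 2n^2 + 2n + 2.
Check: h(-1) = 2. ✓

h(n) = 2n^2 + 2n + 2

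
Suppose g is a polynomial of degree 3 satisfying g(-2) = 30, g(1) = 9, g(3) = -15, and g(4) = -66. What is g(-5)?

Write g(n) = an^3 + bn^2 + cn + d. Substituting each data point gives a linear system:
  -8a + 4b - 2c + d = 30
  a + b + c + d = 9
  27a + 9b + 3c + d = -15
  64a + 16b + 4c + d = -66
Solving the system yields a = -2, b = 3, c = 2, d = 6.
So g(n) = -2n^3 + 3n^2 + 2n + 6.
Then g(-5) = 321.

321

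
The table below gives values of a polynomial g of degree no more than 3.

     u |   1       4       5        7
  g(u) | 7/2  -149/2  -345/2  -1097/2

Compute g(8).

-1701/2

Using the Lagrange interpolation formula with nodes 1, 4, 5, 7:
  L_0(u) = (u - 4)(u - 5)(u - 7) / -72
  L_1(u) = (u - 1)(u - 5)(u - 7) / 9
  L_2(u) = (u - 1)(u - 4)(u - 7) / -8
  L_3(u) = (u - 1)(u - 4)(u - 5) / 36
Then g(u) = 7/2·L_0(u) - 149/2·L_1(u) - 345/2·L_2(u) - 1097/2·L_3(u).
Expanding and collecting terms gives g(u) = -2u^3 + 2u^2 + 6u - 5/2.
Evaluating at u = 8: g(8) = -1701/2.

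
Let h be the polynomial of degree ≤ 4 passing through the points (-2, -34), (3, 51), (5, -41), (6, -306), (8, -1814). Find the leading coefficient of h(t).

Write h(t) = at^4 + bt^3 + ct^2 + dt + e. Substituting each data point gives a linear system:
  16a - 8b + 4c - 2d + e = -34
  81a + 27b + 9c + 3d + e = 51
  625a + 125b + 25c + 5d + e = -41
  1296a + 216b + 36c + 6d + e = -306
  4096a + 512b + 64c + 8d + e = -1814
Solving the system yields a = -1, b = 4, c = 4, d = -2, e = -6.
So h(t) = -t^4 + 4t^3 + 4t^2 - 2t - 6.
The leading coefficient is -1.

-1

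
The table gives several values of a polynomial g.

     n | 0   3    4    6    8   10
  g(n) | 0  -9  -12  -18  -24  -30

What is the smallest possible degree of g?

1

Divided differences on the nodes 0, 3, 4, 6, 8, 10:
  order 0: 0  -9  -12  -18  -24  -30
  order 1: -3  -3  -3  -3  -3
  order 2: 0  0  0  0
  order 3: 0  0  0
  order 4: 0  0
  order 5: 0
The order-1 divided differences are all -3 (nonzero) and every higher order vanishes, so the data lies on a polynomial of degree exactly 1.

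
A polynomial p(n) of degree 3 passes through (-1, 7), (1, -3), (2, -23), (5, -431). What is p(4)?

-213

Using the Lagrange interpolation formula with nodes -1, 1, 2, 5:
  L_0(n) = (n - 1)(n - 2)(n - 5) / -36
  L_1(n) = (n + 1)(n - 2)(n - 5) / 8
  L_2(n) = (n + 1)(n - 1)(n - 5) / -9
  L_3(n) = (n + 1)(n - 1)(n - 2) / 72
Then p(n) = 7·L_0(n) - 3·L_1(n) - 23·L_2(n) - 431·L_3(n).
Expanding and collecting terms gives p(n) = -4n³ + 3n² - n - 1.
Evaluating at n = 4: p(4) = -213.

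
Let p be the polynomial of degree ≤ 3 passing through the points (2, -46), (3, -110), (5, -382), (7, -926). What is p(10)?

Write p(x) = ax^3 + bx^2 + cx + d. Substituting each data point gives a linear system:
  8a + 4b + 2c + d = -46
  27a + 9b + 3c + d = -110
  125a + 25b + 5c + d = -382
  343a + 49b + 7c + d = -926
Solving the system yields a = -2, b = -4, c = -6, d = -2.
So p(x) = -2x^3 - 4x^2 - 6x - 2.
Then p(10) = -2462.

-2462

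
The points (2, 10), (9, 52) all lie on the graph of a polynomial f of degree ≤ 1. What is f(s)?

f(s) = 6s - 2

Write f(s) = as + b. Substituting each data point gives a linear system:
  2a + b = 10
  9a + b = 52
Solving the system yields a = 6, b = -2.
So f(s) = 6s - 2.
Check: f(9) = 52. ✓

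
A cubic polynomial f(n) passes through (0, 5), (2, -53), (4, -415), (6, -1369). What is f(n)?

f(n) = -6n^3 - 2n^2 - n + 5

Using the Lagrange interpolation formula with nodes 0, 2, 4, 6:
  L_0(n) = (n - 2)(n - 4)(n - 6) / -48
  L_1(n) = n(n - 4)(n - 6) / 16
  L_2(n) = n(n - 2)(n - 6) / -16
  L_3(n) = n(n - 2)(n - 4) / 48
Then f(n) = 5·L_0(n) - 53·L_1(n) - 415·L_2(n) - 1369·L_3(n).
Expanding and collecting terms gives f(n) = -6n^3 - 2n^2 - n + 5.
Check: f(0) = 5. ✓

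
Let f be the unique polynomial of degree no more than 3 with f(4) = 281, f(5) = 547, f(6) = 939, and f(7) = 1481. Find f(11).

5629

Write f(t) = at^3 + bt^2 + ct + d. Substituting each data point gives a linear system:
  64a + 16b + 4c + d = 281
  125a + 25b + 5c + d = 547
  216a + 36b + 6c + d = 939
  343a + 49b + 7c + d = 1481
Solving the system yields a = 4, b = 3, c = -5, d = -3.
So f(t) = 4t^3 + 3t^2 - 5t - 3.
Then f(11) = 5629.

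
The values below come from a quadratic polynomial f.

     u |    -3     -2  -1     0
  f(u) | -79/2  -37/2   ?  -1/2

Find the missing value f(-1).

On equispaced nodes a degree-2 polynomial has vanishing third forward difference, so
  - f(-3) + 3·f(-2) - 3·f(-1) + f(0) = 0.
Substituting the known values and solving for f(-1):
  -3·f(-1) = 33/2
  f(-1) = -11/2.

-11/2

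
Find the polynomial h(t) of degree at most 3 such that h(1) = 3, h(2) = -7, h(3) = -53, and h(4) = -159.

h(t) = -4t^3 + 6t^2 + 1

Write h(t) = at^3 + bt^2 + ct + d. Substituting each data point gives a linear system:
  a + b + c + d = 3
  8a + 4b + 2c + d = -7
  27a + 9b + 3c + d = -53
  64a + 16b + 4c + d = -159
Solving the system yields a = -4, b = 6, c = 0, d = 1.
So h(t) = -4t³ + 6t² + 1.
Check: h(3) = -53. ✓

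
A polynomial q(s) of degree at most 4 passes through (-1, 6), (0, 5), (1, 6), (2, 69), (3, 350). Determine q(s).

q(s) = 4s^4 + 2s^3 - 3s^2 - 2s + 5

Write q(s) = as^4 + bs^3 + cs^2 + ds + e. Substituting each data point gives a linear system:
  a - b + c - d + e = 6
  e = 5
  a + b + c + d + e = 6
  16a + 8b + 4c + 2d + e = 69
  81a + 27b + 9c + 3d + e = 350
Solving the system yields a = 4, b = 2, c = -3, d = -2, e = 5.
So q(s) = 4s^4 + 2s^3 - 3s^2 - 2s + 5.
Check: q(-1) = 6. ✓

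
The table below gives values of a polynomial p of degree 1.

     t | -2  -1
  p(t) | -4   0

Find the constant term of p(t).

4

Write p(t) = at + b. Substituting each data point gives a linear system:
  -2a + b = -4
  -a + b = 0
Solving the system yields a = 4, b = 4.
So p(t) = 4t + 4.
The constant term is 4.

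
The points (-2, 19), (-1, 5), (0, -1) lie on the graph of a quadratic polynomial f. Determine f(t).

Using the Lagrange interpolation formula with nodes -2, -1, 0:
  L_0(t) = (t + 1)t / 2
  L_1(t) = (t + 2)t / -1
  L_2(t) = (t + 2)(t + 1) / 2
Then f(t) = 19·L_0(t) + 5·L_1(t) - 1·L_2(t).
Expanding and collecting terms gives f(t) = 4t^2 - 2t - 1.
Check: f(0) = -1. ✓

f(t) = 4t^2 - 2t - 1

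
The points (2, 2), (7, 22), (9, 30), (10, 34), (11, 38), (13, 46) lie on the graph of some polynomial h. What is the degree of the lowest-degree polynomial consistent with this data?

Divided differences on the nodes 2, 7, 9, 10, 11, 13:
  order 0: 2  22  30  34  38  46
  order 1: 4  4  4  4  4
  order 2: 0  0  0  0
  order 3: 0  0  0
  order 4: 0  0
  order 5: 0
The order-1 divided differences are all 4 (nonzero) and every higher order vanishes, so the data lies on a polynomial of degree exactly 1.

1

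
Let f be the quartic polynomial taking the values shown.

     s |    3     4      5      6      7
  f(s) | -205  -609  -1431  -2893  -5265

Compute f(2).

-45

Using the Lagrange interpolation formula with nodes 3, 4, 5, 6, 7:
  L_0(s) = (s - 4)(s - 5)(s - 6)(s - 7) / 24
  L_1(s) = (s - 3)(s - 5)(s - 6)(s - 7) / -6
  L_2(s) = (s - 3)(s - 4)(s - 6)(s - 7) / 4
  L_3(s) = (s - 3)(s - 4)(s - 5)(s - 7) / -6
  L_4(s) = (s - 3)(s - 4)(s - 5)(s - 6) / 24
Then f(s) = -205·L_0(s) - 609·L_1(s) - 1431·L_2(s) - 2893·L_3(s) - 5265·L_4(s).
Expanding and collecting terms gives f(s) = -2s^4 - s^3 - 3s^2 + 4s - 1.
Evaluating at s = 2: f(2) = -45.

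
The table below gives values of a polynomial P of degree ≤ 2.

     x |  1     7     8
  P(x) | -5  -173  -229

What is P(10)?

-365

Write P(x) = ax^2 + bx + c. Substituting each data point gives a linear system:
  a + b + c = -5
  49a + 7b + c = -173
  64a + 8b + c = -229
Solving the system yields a = -4, b = 4, c = -5.
So P(x) = -4x^2 + 4x - 5.
Then P(10) = -365.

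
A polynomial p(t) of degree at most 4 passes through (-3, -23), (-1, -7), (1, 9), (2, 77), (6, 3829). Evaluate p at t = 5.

1961

Write p(t) = at^4 + bt^3 + ct^2 + dt + e. Substituting each data point gives a linear system:
  81a - 27b + 9c - 3d + e = -23
  a - b + c - d + e = -7
  a + b + c + d + e = 9
  16a + 8b + 4c + 2d + e = 77
  1296a + 216b + 36c + 6d + e = 3829
Solving the system yields a = 2, b = 6, c = -2, d = 2, e = 1.
So p(t) = 2t^4 + 6t^3 - 2t^2 + 2t + 1.
Then p(5) = 1961.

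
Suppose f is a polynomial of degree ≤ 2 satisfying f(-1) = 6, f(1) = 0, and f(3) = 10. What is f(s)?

Using the Lagrange interpolation formula with nodes -1, 1, 3:
  L_0(s) = (s - 1)(s - 3) / 8
  L_1(s) = (s + 1)(s - 3) / -4
  L_2(s) = (s + 1)(s - 1) / 8
Then f(s) = 6·L_0(s) + 0·L_1(s) + 10·L_2(s).
Expanding and collecting terms gives f(s) = 2s² - 3s + 1.
Check: f(3) = 10. ✓

f(s) = 2s^2 - 3s + 1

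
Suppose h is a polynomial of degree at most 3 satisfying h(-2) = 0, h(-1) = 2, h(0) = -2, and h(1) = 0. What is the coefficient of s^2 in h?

3

Write h(s) = as^3 + bs^2 + cs + d. Substituting each data point gives a linear system:
  -8a + 4b - 2c + d = 0
  -a + b - c + d = 2
  d = -2
  a + b + c + d = 0
Solving the system yields a = 2, b = 3, c = -3, d = -2.
So h(s) = 2s³ + 3s² - 3s - 2.
The coefficient of s^2 is 3.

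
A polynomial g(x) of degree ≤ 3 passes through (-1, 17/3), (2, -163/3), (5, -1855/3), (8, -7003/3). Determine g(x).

Using the Lagrange interpolation formula with nodes -1, 2, 5, 8:
  L_0(x) = (x - 2)(x - 5)(x - 8) / -162
  L_1(x) = (x + 1)(x - 5)(x - 8) / 54
  L_2(x) = (x + 1)(x - 2)(x - 8) / -54
  L_3(x) = (x + 1)(x - 2)(x - 5) / 162
Then g(x) = 17/3·L_0(x) - 163/3·L_1(x) - 1855/3·L_2(x) - 7003/3·L_3(x).
Expanding and collecting terms gives g(x) = -4x³ - 4x² - 4x + 5/3.
Check: g(-1) = 17/3. ✓

g(x) = -4x^3 - 4x^2 - 4x + 5/3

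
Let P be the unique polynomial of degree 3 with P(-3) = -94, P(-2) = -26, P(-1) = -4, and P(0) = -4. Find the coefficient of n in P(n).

Write P(n) = an^3 + bn^2 + cn + d. Substituting each data point gives a linear system:
  -27a + 9b - 3c + d = -94
  -8a + 4b - 2c + d = -26
  -a + b - c + d = -4
  d = -4
Solving the system yields a = 4, b = 1, c = -3, d = -4.
So P(n) = 4n^3 + n^2 - 3n - 4.
The coefficient of n is -3.

-3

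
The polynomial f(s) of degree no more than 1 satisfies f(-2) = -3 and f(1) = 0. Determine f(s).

f(s) = s - 1

Write f(s) = as + b. Substituting each data point gives a linear system:
  -2a + b = -3
  a + b = 0
Solving the system yields a = 1, b = -1.
So f(s) = s - 1.
Check: f(1) = 0. ✓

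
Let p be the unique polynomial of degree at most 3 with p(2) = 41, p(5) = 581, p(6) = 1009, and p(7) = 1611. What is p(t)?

p(t) = 5t^3 - 3t^2 + 6t + 1

Using the Lagrange interpolation formula with nodes 2, 5, 6, 7:
  L_0(t) = (t - 5)(t - 6)(t - 7) / -60
  L_1(t) = (t - 2)(t - 6)(t - 7) / 6
  L_2(t) = (t - 2)(t - 5)(t - 7) / -4
  L_3(t) = (t - 2)(t - 5)(t - 6) / 10
Then p(t) = 41·L_0(t) + 581·L_1(t) + 1009·L_2(t) + 1611·L_3(t).
Expanding and collecting terms gives p(t) = 5t³ - 3t² + 6t + 1.
Check: p(2) = 41. ✓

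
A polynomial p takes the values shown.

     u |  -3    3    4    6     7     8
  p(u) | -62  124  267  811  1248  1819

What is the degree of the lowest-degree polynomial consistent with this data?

3

Divided differences on the nodes -3, 3, 4, 6, 7, 8:
  order 0: -62  124  267  811  1248  1819
  order 1: 31  143  272  437  571
  order 2: 16  43  55  67
  order 3: 3  3  3
  order 4: 0  0
  order 5: 0
The order-3 divided differences are all 3 (nonzero) and every higher order vanishes, so the data lies on a polynomial of degree exactly 3.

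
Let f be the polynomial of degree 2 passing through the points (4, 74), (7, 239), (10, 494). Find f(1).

-1

Write f(u) = au^2 + bu + c. Substituting each data point gives a linear system:
  16a + 4b + c = 74
  49a + 7b + c = 239
  100a + 10b + c = 494
Solving the system yields a = 5, b = 0, c = -6.
So f(u) = 5u^2 - 6.
Then f(1) = -1.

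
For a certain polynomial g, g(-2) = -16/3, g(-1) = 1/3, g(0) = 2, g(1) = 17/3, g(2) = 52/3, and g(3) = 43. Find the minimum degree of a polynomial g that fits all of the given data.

Forward differences of the values at s = -2, -1, 0, 1, 2, 3:
  g  : -16/3  1/3  2  17/3  52/3  43
  Δ  : 17/3  5/3  11/3  35/3  77/3
  Δ^2: -4  2  8  14
  Δ^3: 6  6  6
  Δ^4: 0  0
  Δ^5: 0
The third differences are constant (6) and nonzero, while all higher differences vanish, so the minimal degree is 3.

3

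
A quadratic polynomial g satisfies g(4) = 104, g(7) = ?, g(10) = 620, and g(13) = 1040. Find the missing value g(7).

On equispaced nodes a degree-2 polynomial has vanishing third forward difference, so
  - g(4) + 3·g(7) - 3·g(10) + g(13) = 0.
Substituting the known values and solving for g(7):
  3·g(7) = 924
  g(7) = 308.

308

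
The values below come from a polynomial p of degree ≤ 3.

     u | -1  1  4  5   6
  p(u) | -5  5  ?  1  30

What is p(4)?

The 4 known points determine the degree-3 polynomial uniquely.
Write p(u) = au^3 + bu^2 + cu + d. Substituting each data point gives a linear system:
  -a + b - c + d = -5
  a + b + c + d = 5
  125a + 25b + 5c + d = 1
  216a + 36b + 6c + d = 30
Solving the system yields a = 1, b = -6, c = 4, d = 6.
So p(u) = u^3 - 6u^2 + 4u + 6.
Then p(4) = -10.

-10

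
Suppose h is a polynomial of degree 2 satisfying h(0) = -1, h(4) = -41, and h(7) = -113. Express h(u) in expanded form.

Using the Lagrange interpolation formula with nodes 0, 4, 7:
  L_0(u) = (u - 4)(u - 7) / 28
  L_1(u) = u(u - 7) / -12
  L_2(u) = u(u - 4) / 21
Then h(u) = -1·L_0(u) - 41·L_1(u) - 113·L_2(u).
Expanding and collecting terms gives h(u) = -2u^2 - 2u - 1.
Check: h(4) = -41. ✓

h(u) = -2u^2 - 2u - 1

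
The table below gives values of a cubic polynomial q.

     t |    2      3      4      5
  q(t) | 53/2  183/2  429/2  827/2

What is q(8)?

Using the Lagrange interpolation formula with nodes 2, 3, 4, 5:
  L_0(t) = (t - 3)(t - 4)(t - 5) / -6
  L_1(t) = (t - 2)(t - 4)(t - 5) / 2
  L_2(t) = (t - 2)(t - 3)(t - 5) / -2
  L_3(t) = (t - 2)(t - 3)(t - 4) / 6
Then q(t) = 53/2·L_0(t) + 183/2·L_1(t) + 429/2·L_2(t) + 827/2·L_3(t).
Expanding and collecting terms gives q(t) = 3t^3 + 2t^2 - 2t - 3/2.
Evaluating at t = 8: q(8) = 3293/2.

3293/2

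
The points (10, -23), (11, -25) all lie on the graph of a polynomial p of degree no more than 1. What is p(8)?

-19

Using the Lagrange interpolation formula with nodes 10, 11:
  L_0(t) = (t - 11) / -1
  L_1(t) = (t - 10) / 1
Then p(t) = -23·L_0(t) - 25·L_1(t).
Expanding and collecting terms gives p(t) = -2t - 3.
Evaluating at t = 8: p(8) = -19.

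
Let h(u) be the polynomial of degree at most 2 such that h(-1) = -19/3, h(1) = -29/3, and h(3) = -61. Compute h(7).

-923/3

Forward differences of the values at u = -1, 1, 3:
  h  : -19/3  -29/3  -61
  Δ  : -10/3  -154/3
  Δ^2: -48
The second differences are constant, confirming degree 2.
Interpolating (Newton forward form) and evaluating at u = 7 gives h(7) = -923/3.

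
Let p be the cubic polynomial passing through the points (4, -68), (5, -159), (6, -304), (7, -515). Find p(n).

p(n) = -2n^3 + 3n^2 + 4n - 4

Write p(n) = an^3 + bn^2 + cn + d. Substituting each data point gives a linear system:
  64a + 16b + 4c + d = -68
  125a + 25b + 5c + d = -159
  216a + 36b + 6c + d = -304
  343a + 49b + 7c + d = -515
Solving the system yields a = -2, b = 3, c = 4, d = -4.
So p(n) = -2n^3 + 3n^2 + 4n - 4.
Check: p(5) = -159. ✓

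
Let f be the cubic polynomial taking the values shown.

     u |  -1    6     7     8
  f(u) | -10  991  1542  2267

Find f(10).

4335

Using the Lagrange interpolation formula with nodes -1, 6, 7, 8:
  L_0(u) = (u - 6)(u - 7)(u - 8) / -504
  L_1(u) = (u + 1)(u - 7)(u - 8) / 14
  L_2(u) = (u + 1)(u - 6)(u - 8) / -8
  L_3(u) = (u + 1)(u - 6)(u - 7) / 18
Then f(u) = -10·L_0(u) + 991·L_1(u) + 1542·L_2(u) + 2267·L_3(u).
Expanding and collecting terms gives f(u) = 4u^3 + 3u^2 + 4u - 5.
Evaluating at u = 10: f(10) = 4335.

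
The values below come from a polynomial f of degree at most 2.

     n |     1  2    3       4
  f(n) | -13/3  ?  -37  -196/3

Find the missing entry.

-50/3

The 3 known points determine the degree-2 polynomial uniquely.
Write f(n) = an^2 + bn + c. Substituting each data point gives a linear system:
  a + b + c = -13/3
  9a + 3b + c = -37
  16a + 4b + c = -196/3
Solving the system yields a = -4, b = -1/3, c = 0.
So f(n) = -4n² - (1/3)n.
Then f(2) = -50/3.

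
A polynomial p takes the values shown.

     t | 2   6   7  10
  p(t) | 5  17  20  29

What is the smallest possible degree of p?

Divided differences on the nodes 2, 6, 7, 10:
  order 0: 5  17  20  29
  order 1: 3  3  3
  order 2: 0  0
  order 3: 0
The order-1 divided differences are all 3 (nonzero) and every higher order vanishes, so the data lies on a polynomial of degree exactly 1.

1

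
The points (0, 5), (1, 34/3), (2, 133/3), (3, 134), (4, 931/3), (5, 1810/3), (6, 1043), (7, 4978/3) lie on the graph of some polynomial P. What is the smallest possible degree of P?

Forward differences of the values at t = 0, 1, 2, 3, 4, 5, 6, 7:
  P  : 5  34/3  133/3  134  931/3  1810/3  1043  4978/3
  Δ  : 19/3  33  269/3  529/3  293  1319/3  1849/3
  Δ^2: 80/3  170/3  260/3  350/3  440/3  530/3
  Δ^3: 30  30  30  30  30
  Δ^4: 0  0  0  0
  Δ^5: 0  0  0
  Δ^6: 0  0
  Δ^7: 0
The third differences are constant (30) and nonzero, while all higher differences vanish, so the minimal degree is 3.

3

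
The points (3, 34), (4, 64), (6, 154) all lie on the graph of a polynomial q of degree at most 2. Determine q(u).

Write q(u) = au^2 + bu + c. Substituting each data point gives a linear system:
  9a + 3b + c = 34
  16a + 4b + c = 64
  36a + 6b + c = 154
Solving the system yields a = 5, b = -5, c = 4.
So q(u) = 5u² - 5u + 4.
Check: q(6) = 154. ✓

q(u) = 5u^2 - 5u + 4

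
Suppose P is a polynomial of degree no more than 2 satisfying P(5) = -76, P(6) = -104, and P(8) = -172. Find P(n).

P(n) = -2n^2 - 6n + 4

Write P(n) = an^2 + bn + c. Substituting each data point gives a linear system:
  25a + 5b + c = -76
  36a + 6b + c = -104
  64a + 8b + c = -172
Solving the system yields a = -2, b = -6, c = 4.
So P(n) = -2n^2 - 6n + 4.
Check: P(8) = -172. ✓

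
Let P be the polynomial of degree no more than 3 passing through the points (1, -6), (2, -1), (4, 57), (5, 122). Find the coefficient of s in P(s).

Write P(s) = as^3 + bs^2 + cs + d. Substituting each data point gives a linear system:
  a + b + c + d = -6
  8a + 4b + 2c + d = -1
  64a + 16b + 4c + d = 57
  125a + 25b + 5c + d = 122
Solving the system yields a = 1, b = 1, c = -5, d = -3.
So P(s) = s³ + s² - 5s - 3.
The coefficient of s is -5.

-5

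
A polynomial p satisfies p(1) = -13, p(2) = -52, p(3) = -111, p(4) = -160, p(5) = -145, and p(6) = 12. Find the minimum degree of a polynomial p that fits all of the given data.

4

Forward differences of the values at t = 1, 2, 3, 4, 5, 6:
  p  : -13  -52  -111  -160  -145  12
  Δ  : -39  -59  -49  15  157
  Δ^2: -20  10  64  142
  Δ^3: 30  54  78
  Δ^4: 24  24
  Δ^5: 0
The fourth differences are constant (24) and nonzero, while all higher differences vanish, so the minimal degree is 4.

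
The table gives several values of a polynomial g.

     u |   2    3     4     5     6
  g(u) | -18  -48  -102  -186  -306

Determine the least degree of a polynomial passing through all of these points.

3

Forward differences of the values at u = 2, 3, 4, 5, 6:
  g  : -18  -48  -102  -186  -306
  Δ  : -30  -54  -84  -120
  Δ^2: -24  -30  -36
  Δ^3: -6  -6
  Δ^4: 0
The third differences are constant (-6) and nonzero, while all higher differences vanish, so the minimal degree is 3.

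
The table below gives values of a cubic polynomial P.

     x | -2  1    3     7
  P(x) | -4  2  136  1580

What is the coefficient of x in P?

-5

Write P(x) = ax^3 + bx^2 + cx + d. Substituting each data point gives a linear system:
  -8a + 4b - 2c + d = -4
  a + b + c + d = 2
  27a + 9b + 3c + d = 136
  343a + 49b + 7c + d = 1580
Solving the system yields a = 4, b = 5, c = -5, d = -2.
So P(x) = 4x^3 + 5x^2 - 5x - 2.
The coefficient of x is -5.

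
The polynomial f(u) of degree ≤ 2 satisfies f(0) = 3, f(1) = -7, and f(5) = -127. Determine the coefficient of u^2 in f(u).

Write f(u) = au^2 + bu + c. Substituting each data point gives a linear system:
  c = 3
  a + b + c = -7
  25a + 5b + c = -127
Solving the system yields a = -4, b = -6, c = 3.
So f(u) = -4u² - 6u + 3.
The leading coefficient is -4.

-4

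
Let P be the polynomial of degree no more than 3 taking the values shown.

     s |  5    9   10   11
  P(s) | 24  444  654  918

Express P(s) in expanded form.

Using the Lagrange interpolation formula with nodes 5, 9, 10, 11:
  L_0(s) = (s - 9)(s - 10)(s - 11) / -120
  L_1(s) = (s - 5)(s - 10)(s - 11) / 8
  L_2(s) = (s - 5)(s - 9)(s - 11) / -5
  L_3(s) = (s - 5)(s - 9)(s - 10) / 12
Then P(s) = 24·L_0(s) + 444·L_1(s) + 654·L_2(s) + 918·L_3(s).
Expanding and collecting terms gives P(s) = s^3 - 3s^2 - 4s - 6.
Check: P(11) = 918. ✓

P(s) = s^3 - 3s^2 - 4s - 6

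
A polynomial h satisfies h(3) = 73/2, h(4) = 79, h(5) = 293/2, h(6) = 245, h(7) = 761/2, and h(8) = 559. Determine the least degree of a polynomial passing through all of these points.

3

Forward differences of the values at u = 3, 4, 5, 6, 7, 8:
  h  : 73/2  79  293/2  245  761/2  559
  Δ  : 85/2  135/2  197/2  271/2  357/2
  Δ^2: 25  31  37  43
  Δ^3: 6  6  6
  Δ^4: 0  0
  Δ^5: 0
The third differences are constant (6) and nonzero, while all higher differences vanish, so the minimal degree is 3.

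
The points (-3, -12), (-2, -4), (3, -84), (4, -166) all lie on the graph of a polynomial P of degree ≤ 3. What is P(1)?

Write P(s) = as^3 + bs^2 + cs + d. Substituting each data point gives a linear system:
  -27a + 9b - 3c + d = -12
  -8a + 4b - 2c + d = -4
  27a + 9b + 3c + d = -84
  64a + 16b + 4c + d = -166
Solving the system yields a = -1, b = -6, c = -3, d = 6.
So P(s) = -s^3 - 6s^2 - 3s + 6.
Then P(1) = -4.

-4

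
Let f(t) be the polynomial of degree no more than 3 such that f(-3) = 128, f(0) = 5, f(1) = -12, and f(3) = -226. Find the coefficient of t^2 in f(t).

Write f(t) = at^3 + bt^2 + ct + d. Substituting each data point gives a linear system:
  -27a + 9b - 3c + d = 128
  d = 5
  a + b + c + d = -12
  27a + 9b + 3c + d = -226
Solving the system yields a = -6, b = -6, c = -5, d = 5.
So f(t) = -6t^3 - 6t^2 - 5t + 5.
The coefficient of t^2 is -6.

-6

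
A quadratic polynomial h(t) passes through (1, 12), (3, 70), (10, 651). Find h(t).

Using the Lagrange interpolation formula with nodes 1, 3, 10:
  L_0(t) = (t - 3)(t - 10) / 18
  L_1(t) = (t - 1)(t - 10) / -14
  L_2(t) = (t - 1)(t - 3) / 63
Then h(t) = 12·L_0(t) + 70·L_1(t) + 651·L_2(t).
Expanding and collecting terms gives h(t) = 6t^2 + 5t + 1.
Check: h(1) = 12. ✓

h(t) = 6t^2 + 5t + 1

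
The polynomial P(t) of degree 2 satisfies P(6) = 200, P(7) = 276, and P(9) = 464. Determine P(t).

P(t) = 6t^2 - 2t - 4

Write P(t) = at^2 + bt + c. Substituting each data point gives a linear system:
  36a + 6b + c = 200
  49a + 7b + c = 276
  81a + 9b + c = 464
Solving the system yields a = 6, b = -2, c = -4.
So P(t) = 6t^2 - 2t - 4.
Check: P(6) = 200. ✓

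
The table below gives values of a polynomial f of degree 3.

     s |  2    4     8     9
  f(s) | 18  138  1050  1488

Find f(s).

Write f(s) = as^3 + bs^2 + cs + d. Substituting each data point gives a linear system:
  8a + 4b + 2c + d = 18
  64a + 16b + 4c + d = 138
  512a + 64b + 8c + d = 1050
  729a + 81b + 9c + d = 1488
Solving the system yields a = 2, b = 0, c = 4, d = -6.
So f(s) = 2s^3 + 4s - 6.
Check: f(9) = 1488. ✓

f(s) = 2s^3 + 4s - 6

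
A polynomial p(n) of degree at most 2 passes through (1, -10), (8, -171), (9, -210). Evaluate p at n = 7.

Using the Lagrange interpolation formula with nodes 1, 8, 9:
  L_0(n) = (n - 8)(n - 9) / 56
  L_1(n) = (n - 1)(n - 9) / -7
  L_2(n) = (n - 1)(n - 8) / 8
Then p(n) = -10·L_0(n) - 171·L_1(n) - 210·L_2(n).
Expanding and collecting terms gives p(n) = -2n^2 - 5n - 3.
Evaluating at n = 7: p(7) = -136.

-136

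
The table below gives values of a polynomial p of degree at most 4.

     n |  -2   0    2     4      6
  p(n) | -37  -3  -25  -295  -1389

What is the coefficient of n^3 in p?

0

Write p(n) = an^4 + bn^3 + cn^2 + dn + e. Substituting each data point gives a linear system:
  16a - 8b + 4c - 2d + e = -37
  e = -3
  16a + 8b + 4c + 2d + e = -25
  256a + 64b + 16c + 4d + e = -295
  1296a + 216b + 36c + 6d + e = -1389
Solving the system yields a = -1, b = 0, c = -3, d = 3, e = -3.
So p(n) = -n⁴ - 3n² + 3n - 3.
The coefficient of n^3 is 0.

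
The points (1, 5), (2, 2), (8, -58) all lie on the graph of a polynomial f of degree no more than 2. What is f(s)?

Using the Lagrange interpolation formula with nodes 1, 2, 8:
  L_0(s) = (s - 2)(s - 8) / 7
  L_1(s) = (s - 1)(s - 8) / -6
  L_2(s) = (s - 1)(s - 2) / 42
Then f(s) = 5·L_0(s) + 2·L_1(s) - 58·L_2(s).
Expanding and collecting terms gives f(s) = -s^2 + 6.
Check: f(8) = -58. ✓

f(s) = -s^2 + 6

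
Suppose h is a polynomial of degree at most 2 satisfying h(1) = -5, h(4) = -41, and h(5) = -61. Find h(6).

Write h(t) = at^2 + bt + c. Substituting each data point gives a linear system:
  a + b + c = -5
  16a + 4b + c = -41
  25a + 5b + c = -61
Solving the system yields a = -2, b = -2, c = -1.
So h(t) = -2t^2 - 2t - 1.
Then h(6) = -85.

-85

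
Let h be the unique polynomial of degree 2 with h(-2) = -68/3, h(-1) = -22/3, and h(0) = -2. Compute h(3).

-46

Using the Lagrange interpolation formula with nodes -2, -1, 0:
  L_0(u) = (u + 1)u / 2
  L_1(u) = (u + 2)u / -1
  L_2(u) = (u + 2)(u + 1) / 2
Then h(u) = -68/3·L_0(u) - 22/3·L_1(u) - 2·L_2(u).
Expanding and collecting terms gives h(u) = -5u² + (1/3)u - 2.
Evaluating at u = 3: h(3) = -46.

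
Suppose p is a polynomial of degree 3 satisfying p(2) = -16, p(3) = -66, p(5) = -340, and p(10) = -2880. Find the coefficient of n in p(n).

2

Write p(n) = an^3 + bn^2 + cn + d. Substituting each data point gives a linear system:
  8a + 4b + 2c + d = -16
  27a + 9b + 3c + d = -66
  125a + 25b + 5c + d = -340
  1000a + 100b + 10c + d = -2880
Solving the system yields a = -3, b = 1, c = 2, d = 0.
So p(n) = -3n^3 + n^2 + 2n.
The coefficient of n is 2.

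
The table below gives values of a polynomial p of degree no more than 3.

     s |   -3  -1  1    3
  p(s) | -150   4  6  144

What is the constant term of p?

6

Write p(s) = as^3 + bs^2 + cs + d. Substituting each data point gives a linear system:
  -27a + 9b - 3c + d = -150
  -a + b - c + d = 4
  a + b + c + d = 6
  27a + 9b + 3c + d = 144
Solving the system yields a = 6, b = -1, c = -5, d = 6.
So p(s) = 6s^3 - s^2 - 5s + 6.
The constant term is 6.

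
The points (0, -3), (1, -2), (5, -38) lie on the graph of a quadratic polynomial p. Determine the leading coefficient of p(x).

-2

Write p(x) = ax^2 + bx + c. Substituting each data point gives a linear system:
  c = -3
  a + b + c = -2
  25a + 5b + c = -38
Solving the system yields a = -2, b = 3, c = -3.
So p(x) = -2x^2 + 3x - 3.
The leading coefficient is -2.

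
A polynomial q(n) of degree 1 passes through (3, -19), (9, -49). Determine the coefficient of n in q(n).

Write q(n) = an + b. Substituting each data point gives a linear system:
  3a + b = -19
  9a + b = -49
Solving the system yields a = -5, b = -4.
So q(n) = -5n - 4.
The leading coefficient is -5.

-5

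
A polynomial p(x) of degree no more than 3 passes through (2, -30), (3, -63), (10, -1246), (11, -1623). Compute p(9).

Write p(x) = ax^3 + bx^2 + cx + d. Substituting each data point gives a linear system:
  8a + 4b + 2c + d = -30
  27a + 9b + 3c + d = -63
  1000a + 100b + 10c + d = -1246
  1331a + 121b + 11c + d = -1623
Solving the system yields a = -1, b = -2, c = -4, d = -6.
So p(x) = -x^3 - 2x^2 - 4x - 6.
Then p(9) = -933.

-933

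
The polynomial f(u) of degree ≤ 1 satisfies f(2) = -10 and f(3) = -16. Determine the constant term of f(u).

2

Write f(u) = au + b. Substituting each data point gives a linear system:
  2a + b = -10
  3a + b = -16
Solving the system yields a = -6, b = 2.
So f(u) = -6u + 2.
The constant term is 2.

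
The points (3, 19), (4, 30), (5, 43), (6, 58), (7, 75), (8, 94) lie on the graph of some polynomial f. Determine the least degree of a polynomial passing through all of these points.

Forward differences of the values at n = 3, 4, 5, 6, 7, 8:
  f  : 19  30  43  58  75  94
  Δ  : 11  13  15  17  19
  Δ^2: 2  2  2  2
  Δ^3: 0  0  0
  Δ^4: 0  0
  Δ^5: 0
The second differences are constant (2) and nonzero, while all higher differences vanish, so the minimal degree is 2.

2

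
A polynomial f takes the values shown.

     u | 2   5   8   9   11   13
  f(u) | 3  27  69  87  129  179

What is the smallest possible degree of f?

2

Divided differences on the nodes 2, 5, 8, 9, 11, 13:
  order 0: 3  27  69  87  129  179
  order 1: 8  14  18  21  25
  order 2: 1  1  1  1
  order 3: 0  0  0
  order 4: 0  0
  order 5: 0
The order-2 divided differences are all 1 (nonzero) and every higher order vanishes, so the data lies on a polynomial of degree exactly 2.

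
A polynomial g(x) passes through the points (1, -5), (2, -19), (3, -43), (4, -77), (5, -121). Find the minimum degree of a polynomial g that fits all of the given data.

Forward differences of the values at x = 1, 2, 3, 4, 5:
  g  : -5  -19  -43  -77  -121
  Δ  : -14  -24  -34  -44
  Δ^2: -10  -10  -10
  Δ^3: 0  0
  Δ^4: 0
The second differences are constant (-10) and nonzero, while all higher differences vanish, so the minimal degree is 2.

2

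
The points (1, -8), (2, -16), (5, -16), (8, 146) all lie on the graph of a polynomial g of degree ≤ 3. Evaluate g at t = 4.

-26

Write g(t) = at^3 + bt^2 + ct + d. Substituting each data point gives a linear system:
  a + b + c + d = -8
  8a + 4b + 2c + d = -16
  125a + 25b + 5c + d = -16
  512a + 64b + 8c + d = 146
Solving the system yields a = 1, b = -6, c = 3, d = -6.
So g(t) = t^3 - 6t^2 + 3t - 6.
Then g(4) = -26.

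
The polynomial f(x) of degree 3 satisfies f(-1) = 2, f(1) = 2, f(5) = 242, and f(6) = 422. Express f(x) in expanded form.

f(x) = 2x^3 - 2x + 2

Write f(x) = ax^3 + bx^2 + cx + d. Substituting each data point gives a linear system:
  -a + b - c + d = 2
  a + b + c + d = 2
  125a + 25b + 5c + d = 242
  216a + 36b + 6c + d = 422
Solving the system yields a = 2, b = 0, c = -2, d = 2.
So f(x) = 2x^3 - 2x + 2.
Check: f(5) = 242. ✓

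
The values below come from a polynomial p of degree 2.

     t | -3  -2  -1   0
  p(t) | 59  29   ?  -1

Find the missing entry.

9

On equispaced nodes a degree-2 polynomial has vanishing third forward difference, so
  - p(-3) + 3·p(-2) - 3·p(-1) + p(0) = 0.
Substituting the known values and solving for p(-1):
  -3·p(-1) = -27
  p(-1) = 9.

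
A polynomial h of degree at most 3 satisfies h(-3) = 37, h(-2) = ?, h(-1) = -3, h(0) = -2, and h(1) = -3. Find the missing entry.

6

The 4 known points determine the degree-3 polynomial uniquely.
Write h(s) = as^3 + bs^2 + cs + d. Substituting each data point gives a linear system:
  -27a + 9b - 3c + d = 37
  -a + b - c + d = -3
  d = -2
  a + b + c + d = -3
Solving the system yields a = -2, b = -1, c = 2, d = -2.
So h(s) = -2s^3 - s^2 + 2s - 2.
Then h(-2) = 6.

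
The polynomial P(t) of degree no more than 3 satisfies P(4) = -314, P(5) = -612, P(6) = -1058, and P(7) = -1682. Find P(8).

Forward differences of the values at t = 4, 5, 6, 7:
  P  : -314  -612  -1058  -1682
  Δ  : -298  -446  -624
  Δ^2: -148  -178
  Δ^3: -30
The third differences are constant, confirming degree 3.
Interpolating (Newton forward form) and evaluating at t = 8 gives P(8) = -2514.

-2514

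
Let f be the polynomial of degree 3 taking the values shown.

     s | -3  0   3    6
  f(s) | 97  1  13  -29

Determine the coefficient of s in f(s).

-5

Write f(s) = as^3 + bs^2 + cs + d. Substituting each data point gives a linear system:
  -27a + 9b - 3c + d = 97
  d = 1
  27a + 9b + 3c + d = 13
  216a + 36b + 6c + d = -29
Solving the system yields a = -1, b = 6, c = -5, d = 1.
So f(s) = -s^3 + 6s^2 - 5s + 1.
The coefficient of s is -5.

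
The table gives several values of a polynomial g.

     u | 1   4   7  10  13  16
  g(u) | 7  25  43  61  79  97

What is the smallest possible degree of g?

Forward differences of the values at u = 1, 4, 7, 10, 13, 16:
  g  : 7  25  43  61  79  97
  Δ  : 18  18  18  18  18
  Δ^2: 0  0  0  0
  Δ^3: 0  0  0
  Δ^4: 0  0
  Δ^5: 0
The first differences are constant (18) and nonzero, while all higher differences vanish, so the minimal degree is 1.

1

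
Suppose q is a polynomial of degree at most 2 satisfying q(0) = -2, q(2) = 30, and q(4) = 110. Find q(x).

q(x) = 6x^2 + 4x - 2

Write q(x) = ax^2 + bx + c. Substituting each data point gives a linear system:
  c = -2
  4a + 2b + c = 30
  16a + 4b + c = 110
Solving the system yields a = 6, b = 4, c = -2.
So q(x) = 6x^2 + 4x - 2.
Check: q(2) = 30. ✓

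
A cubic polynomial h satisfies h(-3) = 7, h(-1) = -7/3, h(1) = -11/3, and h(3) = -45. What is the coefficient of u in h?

1/3

Write h(u) = au^3 + bu^2 + cu + d. Substituting each data point gives a linear system:
  -27a + 9b - 3c + d = 7
  -a + b - c + d = -7/3
  a + b + c + d = -11/3
  27a + 9b + 3c + d = -45
Solving the system yields a = -1, b = -2, c = 1/3, d = -1.
So h(u) = -u^3 - 2u^2 + (1/3)u - 1.
The coefficient of u is 1/3.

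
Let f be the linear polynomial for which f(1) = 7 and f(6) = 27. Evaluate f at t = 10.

43

Using the Lagrange interpolation formula with nodes 1, 6:
  L_0(t) = (t - 6) / -5
  L_1(t) = (t - 1) / 5
Then f(t) = 7·L_0(t) + 27·L_1(t).
Expanding and collecting terms gives f(t) = 4t + 3.
Evaluating at t = 10: f(10) = 43.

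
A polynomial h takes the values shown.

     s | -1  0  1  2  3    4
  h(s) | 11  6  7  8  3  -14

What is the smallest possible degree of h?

3

Forward differences of the values at s = -1, 0, 1, 2, 3, 4:
  h  : 11  6  7  8  3  -14
  Δ  : -5  1  1  -5  -17
  Δ^2: 6  0  -6  -12
  Δ^3: -6  -6  -6
  Δ^4: 0  0
  Δ^5: 0
The third differences are constant (-6) and nonzero, while all higher differences vanish, so the minimal degree is 3.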